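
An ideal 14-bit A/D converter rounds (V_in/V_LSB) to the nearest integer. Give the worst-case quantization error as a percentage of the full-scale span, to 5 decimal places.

Rounding → worst-case error = ½ LSB = V_FS/2^15, so 100/32768 = 0.00305176 % of full scale.

0.00305 %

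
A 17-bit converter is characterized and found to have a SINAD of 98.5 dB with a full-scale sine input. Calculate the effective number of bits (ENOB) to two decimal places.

16.07 bits

ENOB = (SINAD − 1.76) / 6.02 = (98.5 − 1.76)/6.02 = 16.070.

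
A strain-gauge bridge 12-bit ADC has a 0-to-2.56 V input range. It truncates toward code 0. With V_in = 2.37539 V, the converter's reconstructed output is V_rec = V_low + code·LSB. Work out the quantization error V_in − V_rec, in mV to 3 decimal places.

0.390 mV

Step size: 2.56 V ÷ 2^12 = 0.625 mV.
(V_in − V_low)/LSB = (2.37539 − 0)/0.000625 = 3800.6240 → code 3800 (floor).
V_rec = 0 + 3800·0.000625 = 2.375 V.
Difference: 0.00039 V → 0.390 mV.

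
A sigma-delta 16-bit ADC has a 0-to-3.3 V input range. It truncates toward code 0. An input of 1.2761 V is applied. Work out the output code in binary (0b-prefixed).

Full-scale span = 3.3 V; LSB = 3.3/2^16 = 50.35 µV.
(1.2761 − 0) / 5.0354e-05 = 25342.573 LSBs.
Floor → code 25342.
In binary (0b-prefixed): 0b110001011111110.

code 0b110001011111110 (decimal 25342)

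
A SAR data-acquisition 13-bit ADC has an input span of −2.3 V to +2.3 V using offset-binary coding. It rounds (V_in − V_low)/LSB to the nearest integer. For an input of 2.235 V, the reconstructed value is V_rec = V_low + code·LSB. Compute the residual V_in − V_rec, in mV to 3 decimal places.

LSB = 4.6/2^13 = 0.562 mV.
(2.235 − (−2.3))/0.000561523 = 8076.2435; round gives code 8076.
V_rec = (−2.3) + 8076·0.000561523 = 2.2348633 V.
Difference: 0.000136719 V → 0.137 mV.

0.137 mV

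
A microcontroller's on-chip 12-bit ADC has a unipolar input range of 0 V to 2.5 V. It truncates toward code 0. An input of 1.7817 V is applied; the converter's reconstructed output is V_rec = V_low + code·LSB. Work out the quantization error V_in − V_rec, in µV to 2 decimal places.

LSB = 2.5/2^12 = 0.610 mV.
(1.7817 − 0)/0.000610352 = 2919.1373; ⌊·⌋ gives code 2919.
Code 2919 maps back to 0 + 2919×0.000610352 V = 1.7816162 V.
V_in − V_rec = 8.37891e-05 V = 83.79 µV.

83.79 µV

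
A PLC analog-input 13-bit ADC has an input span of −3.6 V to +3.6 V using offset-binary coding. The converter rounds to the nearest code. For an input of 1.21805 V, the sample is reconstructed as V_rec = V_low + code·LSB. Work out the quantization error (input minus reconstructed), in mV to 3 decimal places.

Step size: 7.2 V ÷ 2^13 = 0.879 mV.
(V_in − V_low)/LSB = (1.21805 − (−3.6))/0.000878906 = 5481.8702 → code 5482 (round).
V_rec = (−3.6) + 5482·0.000878906 = 1.2181641 V.
Error = 1.21805 − 1.2181641 = -0.000114063 V = -0.114 mV.

-0.114 mV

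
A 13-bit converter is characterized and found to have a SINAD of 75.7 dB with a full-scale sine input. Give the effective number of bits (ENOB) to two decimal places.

ENOB = (SINAD − 1.76) / 6.02 = (75.7 − 1.76)/6.02 = 12.282.

12.28 bits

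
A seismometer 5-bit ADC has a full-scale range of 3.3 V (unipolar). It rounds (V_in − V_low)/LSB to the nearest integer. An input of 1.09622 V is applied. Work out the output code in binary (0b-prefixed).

code 0b1011 (decimal 11)

Full-scale span = 3.3 V; LSB = 3.3/2^5 = 103.125 mV.
(1.09622 − 0) / 0.103125 = 10.630 LSBs.
So the output code is 11.
In binary (0b-prefixed): 0b1011.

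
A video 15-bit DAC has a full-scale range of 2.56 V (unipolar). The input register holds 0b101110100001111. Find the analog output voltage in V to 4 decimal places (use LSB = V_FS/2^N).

LSB = 2.56 V / 2^15 = 78.12 µV.
Code 0b101110100001111 = 23823 decimal.
V_out = 0 + 23823 × 7.8125e-05 V = 1.86117 V.

1.8612 V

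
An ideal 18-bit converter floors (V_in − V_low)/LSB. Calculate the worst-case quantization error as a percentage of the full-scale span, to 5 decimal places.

Truncating → worst-case error = 1 LSB = V_FS/2^18, so 100/262144 = 0.00038147 % of full scale.

0.00038 %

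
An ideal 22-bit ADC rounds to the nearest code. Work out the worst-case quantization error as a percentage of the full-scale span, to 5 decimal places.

Rounding → worst-case error = ½ LSB = V_FS/2^23, so 100/8388608 = 1.19209e-05 % of full scale.

0.00001 %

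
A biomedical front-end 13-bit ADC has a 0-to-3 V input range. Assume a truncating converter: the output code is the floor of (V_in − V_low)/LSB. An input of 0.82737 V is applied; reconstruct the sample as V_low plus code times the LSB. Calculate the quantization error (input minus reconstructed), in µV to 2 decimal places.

LSB = 3/2^13 = 366.21 µV.
(0.82737 − 0)/0.000366211 = 2259.2717; ⌊·⌋ gives code 2259.
V_rec = 0 + 2259·0.000366211 = 0.82727051 V.
V_in − V_rec = 9.94922e-05 V = 99.49 µV.

99.49 µV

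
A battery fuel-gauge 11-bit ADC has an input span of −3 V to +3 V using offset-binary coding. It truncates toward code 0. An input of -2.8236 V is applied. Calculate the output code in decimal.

code 60

Full-scale span = 6 V; LSB = 6/2^11 = 2.930 mV.
Input sits at 60.211 steps above V_low.
⌊·⌋(60.211) = 60.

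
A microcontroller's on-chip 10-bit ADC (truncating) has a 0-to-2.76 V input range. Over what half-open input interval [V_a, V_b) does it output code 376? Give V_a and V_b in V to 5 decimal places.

[1.01344 V, 1.01613 V)

LSB = 2.76/2^10 = 2.695 mV.
V_a = V_low + 376·LSB = 1.01344 V; V_b = V_low + 377·LSB = 1.01613 V.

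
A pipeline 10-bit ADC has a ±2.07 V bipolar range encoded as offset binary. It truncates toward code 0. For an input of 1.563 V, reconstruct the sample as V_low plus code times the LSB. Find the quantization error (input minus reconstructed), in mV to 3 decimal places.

One LSB is 4.14 V / 1024 = 4.043 mV.
(V_in − V_low)/LSB = (1.563 − (−2.07))/0.00404297 = 898.5971 → code 898 (floor).
Reconstructed: 1.5605859 V.
Error = 1.563 − 1.5605859 = 0.00241406 V = 2.414 mV.

2.414 mV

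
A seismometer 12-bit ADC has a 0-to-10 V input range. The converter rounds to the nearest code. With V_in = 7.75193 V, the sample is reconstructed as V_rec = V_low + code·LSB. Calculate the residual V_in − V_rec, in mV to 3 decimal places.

One LSB is 10 V / 4096 = 2.441 mV.
(7.75193 − 0)/0.00244141 = 3175.1905; round gives code 3175.
Reconstructed: 7.7514648 V.
Difference: 0.000465156 V → 0.465 mV.

0.465 mV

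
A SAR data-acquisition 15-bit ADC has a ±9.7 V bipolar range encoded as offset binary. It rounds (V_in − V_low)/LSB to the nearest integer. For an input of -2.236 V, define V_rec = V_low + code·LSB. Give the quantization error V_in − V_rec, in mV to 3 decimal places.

Step size: 19.4 V ÷ 2^15 = 0.592 mV.
Scaled input = 12607.2346 LSBs, so code = 12607.
Code 12607 maps back to (−9.7) + 12607×0.000592041 V = -2.2361389 V.
V_in − V_rec = 0.000138916 V = 0.139 mV.

0.139 mV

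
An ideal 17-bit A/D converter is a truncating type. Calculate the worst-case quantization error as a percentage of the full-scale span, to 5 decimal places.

Truncating → worst-case error = 1 LSB = V_FS/2^17, so 100/131072 = 0.000762939 % of full scale.

0.00076 %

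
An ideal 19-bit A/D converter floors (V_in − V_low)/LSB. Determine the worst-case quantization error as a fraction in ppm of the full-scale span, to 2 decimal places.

Truncating → worst-case error = 1 LSB = V_FS/2^19, so 1e+06/524288 = 1.90735 ppm of full scale.

1.91 ppm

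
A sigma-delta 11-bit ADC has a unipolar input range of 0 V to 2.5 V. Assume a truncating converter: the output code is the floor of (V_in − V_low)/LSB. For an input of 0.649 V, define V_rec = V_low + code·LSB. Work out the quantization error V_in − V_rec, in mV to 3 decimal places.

Step size: 2.5 V ÷ 2^11 = 1.221 mV.
Scaled input = 531.6608 LSBs, so code = 531.
Reconstructed: 0.64819336 V.
Difference: 0.000806641 V → 0.807 mV.

0.807 mV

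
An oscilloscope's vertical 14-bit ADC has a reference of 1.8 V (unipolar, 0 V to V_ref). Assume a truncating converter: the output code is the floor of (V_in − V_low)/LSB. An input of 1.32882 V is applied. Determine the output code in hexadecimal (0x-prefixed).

With 16384 levels over 1.8 V, one step is 109.86 µV.
(V_in − V_low)/LSB = (1.32882 − 0) / 0.000109863 = 12095.215.
Floor → code 12095.
In hexadecimal (0x-prefixed): 0x2F3F.

code 0x2F3F (decimal 12095)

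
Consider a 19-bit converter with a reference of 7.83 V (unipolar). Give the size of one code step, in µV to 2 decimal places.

Full-scale span = 7.83 V.
LSB = 7.83 / 2^19 = 7.83 / 524288 = 1.49345e-05 V = 14.93 µV.

14.93 µV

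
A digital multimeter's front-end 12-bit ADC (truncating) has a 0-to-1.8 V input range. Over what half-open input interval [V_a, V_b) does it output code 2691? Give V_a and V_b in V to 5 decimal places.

[1.18257 V, 1.18301 V)

LSB = 1.8/2^12 = 439.45 µV.
V_a = V_low + 2691·LSB = 1.18257 V; V_b = V_low + 2692·LSB = 1.18301 V.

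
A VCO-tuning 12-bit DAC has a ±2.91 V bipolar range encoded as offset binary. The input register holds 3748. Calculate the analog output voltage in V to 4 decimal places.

2.4155 V

LSB = 5.82 V / 2^12 = 1.421 mV.
V_out = (−2.91) + 3748 × 0.0014209 V = 2.41553 V.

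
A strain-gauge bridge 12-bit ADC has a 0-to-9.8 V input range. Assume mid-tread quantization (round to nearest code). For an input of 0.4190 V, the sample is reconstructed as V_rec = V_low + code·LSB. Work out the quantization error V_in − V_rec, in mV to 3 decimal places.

0.299 mV

One LSB is 9.8 V / 4096 = 2.393 mV.
(0.4190 − 0)/0.00239258 = 175.1249; round gives code 175.
Reconstructed: 0.41870117 V.
V_in − V_rec = 0.000298828 V = 0.299 mV.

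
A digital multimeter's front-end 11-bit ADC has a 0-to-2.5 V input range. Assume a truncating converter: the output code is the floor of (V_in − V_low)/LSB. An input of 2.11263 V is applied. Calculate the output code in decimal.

LSB = 2.5 V / 2048 = 1.221 mV.
(2.11263 − 0) / 0.0012207 = 1730.666 LSBs.
⌊·⌋(1730.666) = 1730.

code 1730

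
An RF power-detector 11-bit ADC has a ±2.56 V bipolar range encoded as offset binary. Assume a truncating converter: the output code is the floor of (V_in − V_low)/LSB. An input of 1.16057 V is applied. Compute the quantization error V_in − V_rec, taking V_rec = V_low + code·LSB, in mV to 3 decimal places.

LSB = 5.12/2^11 = 2.500 mV.
(V_in − V_low)/LSB = (1.16057 − (−2.56))/0.0025 = 1488.2280 → code 1488 (floor).
V_rec = (−2.56) + 1488·0.0025 = 1.16 V.
V_in − V_rec = 0.00057 V = 0.570 mV.

0.570 mV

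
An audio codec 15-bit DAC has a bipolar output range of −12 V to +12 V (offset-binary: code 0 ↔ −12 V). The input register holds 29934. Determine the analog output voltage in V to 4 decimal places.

LSB = 24 V / 2^15 = 0.732 mV.
V_out = (−12) + 29934 × 0.000732422 V = 9.92432 V.

9.9243 V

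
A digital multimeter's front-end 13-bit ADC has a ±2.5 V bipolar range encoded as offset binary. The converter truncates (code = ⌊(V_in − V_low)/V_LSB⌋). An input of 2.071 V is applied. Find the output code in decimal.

code 7489

With 8192 levels over 5 V, one step is 0.610 mV.
(V_in − V_low)/LSB = (2.071 − (−2.5)) / 0.000610352 = 7489.126.
Floor → code 7489.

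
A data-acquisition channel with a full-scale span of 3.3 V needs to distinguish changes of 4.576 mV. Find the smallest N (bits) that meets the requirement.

10 bits

Number of steps required ≥ 3.3 V / 4.576 mV = 721.15.
Need 2^N ≥ 721.15; 2^9 = 512, 2^10 = 1024.
Minimum N = 10.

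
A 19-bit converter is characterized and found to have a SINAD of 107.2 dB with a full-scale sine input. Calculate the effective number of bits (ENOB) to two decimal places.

17.51 bits

ENOB = (SINAD − 1.76) / 6.02 = (107.2 − 1.76)/6.02 = 17.515.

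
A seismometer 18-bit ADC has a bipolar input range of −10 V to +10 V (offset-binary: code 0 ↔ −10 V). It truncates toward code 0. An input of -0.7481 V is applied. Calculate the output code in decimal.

With 262144 levels over 20 V, one step is 76.29 µV.
(V_in − V_low)/LSB = (-0.7481 − (−10)) / 7.62939e-05 = 121266.504.
So the output code is 121266.

code 121266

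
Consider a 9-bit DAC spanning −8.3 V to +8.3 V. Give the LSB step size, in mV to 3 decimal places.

32.422 mV

Full-scale span = 16.6 V.
LSB = 16.6 / 2^9 = 16.6 / 512 = 0.0324219 V = 32.422 mV.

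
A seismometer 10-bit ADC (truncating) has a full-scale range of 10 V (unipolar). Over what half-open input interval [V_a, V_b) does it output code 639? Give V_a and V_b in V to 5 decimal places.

[6.24023 V, 6.25000 V)

LSB = 10/2^10 = 9.766 mV.
V_a = V_low + 639·LSB = 6.24023 V; V_b = V_low + 640·LSB = 6.25 V.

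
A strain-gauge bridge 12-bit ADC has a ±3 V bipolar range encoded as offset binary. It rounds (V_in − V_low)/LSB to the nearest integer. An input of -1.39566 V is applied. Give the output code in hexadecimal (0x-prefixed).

code 0x447 (decimal 1095)

LSB = 6 V / 4096 = 1.465 mV.
(V_in − V_low)/LSB = (-1.39566 − (−3)) / 0.00146484 = 1095.229.
So the output code is 1095.
In hexadecimal (0x-prefixed): 0x447.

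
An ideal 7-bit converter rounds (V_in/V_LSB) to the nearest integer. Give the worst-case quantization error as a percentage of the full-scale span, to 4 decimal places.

Rounding → worst-case error = ½ LSB = V_FS/2^8, so 100/256 = 0.390625 % of full scale.

0.3906 %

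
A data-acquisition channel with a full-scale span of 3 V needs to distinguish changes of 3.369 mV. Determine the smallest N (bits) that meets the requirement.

Number of steps required ≥ 3 V / 3.369 mV = 890.47.
Need 2^N ≥ 890.47; 2^9 = 512, 2^10 = 1024.
Minimum N = 10.

10 bits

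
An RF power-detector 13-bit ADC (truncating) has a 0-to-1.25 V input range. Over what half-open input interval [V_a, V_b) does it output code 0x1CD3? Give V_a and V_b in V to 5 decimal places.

[1.12595 V, 1.12610 V)

LSB = 1.25/2^13 = 152.59 µV.
Code 0x1CD3 = 7379 decimal.
V_a = V_low + 7379·LSB = 1.12595 V; V_b = V_low + 7380·LSB = 1.1261 V.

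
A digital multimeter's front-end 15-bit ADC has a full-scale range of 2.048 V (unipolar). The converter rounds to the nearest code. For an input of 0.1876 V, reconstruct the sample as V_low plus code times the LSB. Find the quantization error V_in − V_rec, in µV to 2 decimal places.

-25.00 µV

One LSB is 2.048 V / 32768 = 62.50 µV.
(V_in − V_low)/LSB = (0.1876 − 0)/6.25e-05 = 3001.6000 → code 3002 (round).
Reconstructed: 0.187625 V.
Difference: -2.5e-05 V → -25.00 µV.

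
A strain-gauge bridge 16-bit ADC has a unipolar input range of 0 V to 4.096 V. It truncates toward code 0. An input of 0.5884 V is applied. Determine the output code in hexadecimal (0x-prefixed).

code 0x24C6 (decimal 9414)

LSB = 4.096 V / 65536 = 62.50 µV.
(V_in − V_low)/LSB = (0.5884 − 0) / 6.25e-05 = 9414.400.
Floor → code 9414.
In hexadecimal (0x-prefixed): 0x24C6.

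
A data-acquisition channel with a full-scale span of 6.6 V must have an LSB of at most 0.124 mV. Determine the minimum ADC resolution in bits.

16 bits

Number of steps required ≥ 6.6 V / 0.124 mV = 53225.81.
Need 2^N ≥ 53225.81; 2^15 = 32768, 2^16 = 65536.
Minimum N = 16.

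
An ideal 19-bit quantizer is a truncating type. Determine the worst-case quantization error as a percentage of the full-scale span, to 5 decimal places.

Truncating → worst-case error = 1 LSB = V_FS/2^19, so 100/524288 = 0.000190735 % of full scale.

0.00019 %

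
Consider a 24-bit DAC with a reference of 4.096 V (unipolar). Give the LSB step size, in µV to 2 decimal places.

Full-scale span = 4.096 V.
LSB = 4.096 / 2^24 = 4.096 / 16777216 = 2.44141e-07 V = 0.24 µV.

0.24 µV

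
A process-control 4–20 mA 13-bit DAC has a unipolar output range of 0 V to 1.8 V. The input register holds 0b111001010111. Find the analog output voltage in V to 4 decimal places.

LSB = 1.8 V / 2^13 = 219.73 µV.
Code 0b111001010111 = 3671 decimal.
V_out = 0 + 3671 × 0.000219727 V = 0.806616 V.

0.8066 V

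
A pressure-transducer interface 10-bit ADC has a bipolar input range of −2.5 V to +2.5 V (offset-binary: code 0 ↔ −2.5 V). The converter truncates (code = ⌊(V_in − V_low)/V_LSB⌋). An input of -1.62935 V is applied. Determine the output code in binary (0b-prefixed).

LSB = 5 V / 1024 = 4.883 mV.
(-1.62935 − (−2.5)) / 0.00488281 = 178.309 LSBs.
So the output code is 178.
In binary (0b-prefixed): 0b10110010.

code 0b10110010 (decimal 178)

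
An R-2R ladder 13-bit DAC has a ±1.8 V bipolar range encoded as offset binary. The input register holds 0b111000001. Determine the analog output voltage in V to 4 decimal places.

-1.6027 V

LSB = 3.6 V / 2^13 = 439.45 µV.
Code 0b111000001 = 449 decimal.
V_out = (−1.8) + 449 × 0.000439453 V = -1.60269 V.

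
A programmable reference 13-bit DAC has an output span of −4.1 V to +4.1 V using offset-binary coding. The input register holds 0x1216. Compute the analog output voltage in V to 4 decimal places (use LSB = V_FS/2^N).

0.5345 V

LSB = 8.2 V / 2^13 = 1.001 mV.
Code 0x1216 = 4630 decimal.
V_out = (−4.1) + 4630 × 0.00100098 V = 0.534521 V.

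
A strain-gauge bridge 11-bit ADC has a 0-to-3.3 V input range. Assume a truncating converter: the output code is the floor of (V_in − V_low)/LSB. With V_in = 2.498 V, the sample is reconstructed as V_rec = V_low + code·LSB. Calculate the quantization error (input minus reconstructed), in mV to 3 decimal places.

LSB = 3.3/2^11 = 1.611 mV.
(V_in − V_low)/LSB = (2.498 − 0)/0.00161133 = 1550.2739 → code 1550 (floor).
Code 1550 maps back to 0 + 1550×0.00161133 V = 2.4975586 V.
V_in − V_rec = 0.000441406 V = 0.441 mV.

0.441 mV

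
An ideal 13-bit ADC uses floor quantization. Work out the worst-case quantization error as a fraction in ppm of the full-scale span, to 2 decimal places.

Truncating → worst-case error = 1 LSB = V_FS/2^13, so 1e+06/8192 = 122.07 ppm of full scale.

122.07 ppm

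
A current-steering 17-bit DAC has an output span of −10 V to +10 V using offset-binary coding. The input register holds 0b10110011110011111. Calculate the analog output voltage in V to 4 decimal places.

LSB = 20 V / 2^17 = 152.59 µV.
Code 0b10110011110011111 = 92063 decimal.
V_out = (−10) + 92063 × 0.000152588 V = 4.0477 V.

4.0477 V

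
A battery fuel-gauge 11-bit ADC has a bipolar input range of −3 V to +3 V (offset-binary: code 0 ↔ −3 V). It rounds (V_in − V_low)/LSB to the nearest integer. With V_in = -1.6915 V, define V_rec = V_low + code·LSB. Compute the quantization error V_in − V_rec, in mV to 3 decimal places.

LSB = 6/2^11 = 2.930 mV.
Scaled input = 446.6347 LSBs, so code = 447.
Code 447 maps back to (−3) + 447×0.00292969 V = -1.6904297 V.
V_in − V_rec = -0.00107031 V = -1.070 mV.

-1.070 mV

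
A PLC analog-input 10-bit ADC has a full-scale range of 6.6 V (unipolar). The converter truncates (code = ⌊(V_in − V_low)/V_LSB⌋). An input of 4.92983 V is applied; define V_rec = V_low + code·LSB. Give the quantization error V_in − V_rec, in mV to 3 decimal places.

5.611 mV

LSB = 6.6/2^10 = 6.445 mV.
(4.92983 − 0)/0.00644531 = 764.8706; ⌊·⌋ gives code 764.
V_rec = 0 + 764·0.00644531 = 4.9242187 V.
Error = 4.92983 − 4.9242187 = 0.00561125 V = 5.611 mV.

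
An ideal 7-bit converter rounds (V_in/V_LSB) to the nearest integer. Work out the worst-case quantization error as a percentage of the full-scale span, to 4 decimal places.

Rounding → worst-case error = ½ LSB = V_FS/2^8, so 100/256 = 0.390625 % of full scale.

0.3906 %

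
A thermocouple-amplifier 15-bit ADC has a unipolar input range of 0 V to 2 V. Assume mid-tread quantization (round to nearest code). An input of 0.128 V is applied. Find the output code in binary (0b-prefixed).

code 0b100000110001 (decimal 2097)

LSB = 2 V / 32768 = 61.04 µV.
Input sits at 2097.152 steps above V_low.
Round → code 2097.
In binary (0b-prefixed): 0b100000110001.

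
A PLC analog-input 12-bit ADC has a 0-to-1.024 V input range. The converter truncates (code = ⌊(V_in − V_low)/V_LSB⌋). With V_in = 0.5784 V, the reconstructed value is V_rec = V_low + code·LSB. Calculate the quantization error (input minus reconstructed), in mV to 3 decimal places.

Step size: 1.024 V ÷ 2^12 = 250.00 µV.
(V_in − V_low)/LSB = (0.5784 − 0)/0.00025 = 2313.6000 → code 2313 (floor).
Code 2313 maps back to 0 + 2313×0.00025 V = 0.57825 V.
Error = 0.5784 − 0.57825 = 0.00015 V = 0.150 mV.

0.150 mV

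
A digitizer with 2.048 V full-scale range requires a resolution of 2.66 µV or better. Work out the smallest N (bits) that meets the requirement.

Number of steps required ≥ 2.048 V / 2.66 µV = 769924.81.
Need 2^N ≥ 769924.81; 2^19 = 524288, 2^20 = 1048576.
Minimum N = 20.

20 bits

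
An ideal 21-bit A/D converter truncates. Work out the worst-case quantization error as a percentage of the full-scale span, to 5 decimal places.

0.00005 %

Truncating → worst-case error = 1 LSB = V_FS/2^21, so 100/2097152 = 4.76837e-05 % of full scale.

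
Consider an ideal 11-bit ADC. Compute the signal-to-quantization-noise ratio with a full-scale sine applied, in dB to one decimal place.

68.0 dB

SNR ≈ 6.02·N + 1.76 dB = 6.02·11 + 1.76 = 67.98 dB.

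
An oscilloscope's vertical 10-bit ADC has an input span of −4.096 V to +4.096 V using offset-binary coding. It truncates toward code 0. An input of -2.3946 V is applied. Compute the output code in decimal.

LSB = 8.192 V / 1024 = 8.000 mV.
Input sits at 212.675 steps above V_low.
Floor → code 212.

code 212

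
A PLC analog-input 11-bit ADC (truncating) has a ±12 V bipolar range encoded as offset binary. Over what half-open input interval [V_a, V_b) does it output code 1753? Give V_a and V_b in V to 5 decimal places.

LSB = 24/2^11 = 11.719 mV.
V_a = V_low + 1753·LSB = 8.54297 V; V_b = V_low + 1754·LSB = 8.55469 V.

[8.54297 V, 8.55469 V)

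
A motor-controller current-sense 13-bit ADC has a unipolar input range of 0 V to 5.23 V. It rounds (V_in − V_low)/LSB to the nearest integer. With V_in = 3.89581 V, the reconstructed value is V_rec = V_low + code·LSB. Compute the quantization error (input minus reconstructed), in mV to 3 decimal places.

0.124 mV

LSB = 5.23/2^13 = 0.638 mV.
(V_in − V_low)/LSB = (3.89581 − 0)/0.000638428 = 6102.1942 → code 6102 (round).
V_rec = 0 + 6102·0.000638428 = 3.895686 V.
V_in − V_rec = 0.000123965 V = 0.124 mV.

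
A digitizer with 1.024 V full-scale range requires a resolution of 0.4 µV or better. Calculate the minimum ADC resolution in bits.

22 bits

Number of steps required ≥ 1.024 V / 0.4 µV = 2560000.00.
Need 2^N ≥ 2560000.00; 2^21 = 2097152, 2^22 = 4194304.
Minimum N = 22.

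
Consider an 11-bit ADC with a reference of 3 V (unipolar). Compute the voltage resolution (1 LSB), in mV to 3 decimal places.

Full-scale span = 3 V.
LSB = 3 / 2^11 = 3 / 2048 = 0.00146484 V = 1.465 mV.

1.465 mV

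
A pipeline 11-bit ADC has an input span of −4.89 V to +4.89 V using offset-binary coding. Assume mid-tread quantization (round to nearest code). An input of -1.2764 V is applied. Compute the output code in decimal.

With 2048 levels over 9.78 V, one step is 4.775 mV.
(-1.2764 − (−4.89)) / 0.00477539 = 756.713 LSBs.
round(756.713) = 757.

code 757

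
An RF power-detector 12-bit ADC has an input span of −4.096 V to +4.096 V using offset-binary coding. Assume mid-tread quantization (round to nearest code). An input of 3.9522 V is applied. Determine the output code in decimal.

code 4024

LSB = 8.192 V / 4096 = 2.000 mV.
(3.9522 − (−4.096)) / 0.002 = 4024.100 LSBs.
round(4024.100) = 4024.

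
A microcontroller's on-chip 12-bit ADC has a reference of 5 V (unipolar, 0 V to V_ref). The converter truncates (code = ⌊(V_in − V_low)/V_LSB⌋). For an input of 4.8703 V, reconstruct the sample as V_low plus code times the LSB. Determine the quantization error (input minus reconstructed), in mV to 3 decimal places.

One LSB is 5 V / 4096 = 1.221 mV.
(V_in − V_low)/LSB = (4.8703 − 0)/0.0012207 = 3989.7498 → code 3989 (floor).
Reconstructed: 4.8693848 V.
Difference: 0.000915234 V → 0.915 mV.

0.915 mV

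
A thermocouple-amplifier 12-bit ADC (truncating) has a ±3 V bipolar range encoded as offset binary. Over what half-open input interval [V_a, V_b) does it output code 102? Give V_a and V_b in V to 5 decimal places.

[-2.85059 V, -2.84912 V)

LSB = 6/2^12 = 1.465 mV.
V_a = V_low + 102·LSB = -2.85059 V; V_b = V_low + 103·LSB = -2.84912 V.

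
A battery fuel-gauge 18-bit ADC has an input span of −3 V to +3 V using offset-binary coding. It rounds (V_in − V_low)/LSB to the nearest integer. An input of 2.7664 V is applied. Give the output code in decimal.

code 251938

With 262144 levels over 6 V, one step is 22.89 µV.
(V_in − V_low)/LSB = (2.7664 − (−3)) / 2.28882e-05 = 251937.860.
So the output code is 251938.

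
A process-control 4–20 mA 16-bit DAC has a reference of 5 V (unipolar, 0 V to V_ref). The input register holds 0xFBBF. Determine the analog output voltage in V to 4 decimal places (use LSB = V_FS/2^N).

LSB = 5 V / 2^16 = 76.29 µV.
Code 0xFBBF = 64447 decimal.
V_out = 0 + 64447 × 7.62939e-05 V = 4.91692 V.

4.9169 V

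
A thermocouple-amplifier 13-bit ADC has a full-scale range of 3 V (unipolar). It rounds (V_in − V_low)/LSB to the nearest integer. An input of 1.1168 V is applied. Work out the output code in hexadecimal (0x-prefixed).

code 0xBEA (decimal 3050)

LSB = 3 V / 8192 = 366.21 µV.
(V_in − V_low)/LSB = (1.1168 − 0) / 0.000366211 = 3049.609.
Round → code 3050.
In hexadecimal (0x-prefixed): 0xBEA.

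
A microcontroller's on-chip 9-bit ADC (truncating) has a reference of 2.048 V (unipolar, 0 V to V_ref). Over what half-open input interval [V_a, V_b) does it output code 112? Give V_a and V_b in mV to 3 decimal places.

LSB = 2.048/2^9 = 4.000 mV.
V_a = V_low + 112·LSB = 0.448 V; V_b = V_low + 113·LSB = 0.452 V.

[448.000 mV, 452.000 mV)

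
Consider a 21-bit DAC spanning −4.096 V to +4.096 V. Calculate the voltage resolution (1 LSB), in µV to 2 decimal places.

3.91 µV

Full-scale span = 8.192 V.
LSB = 8.192 / 2^21 = 8.192 / 2097152 = 3.90625e-06 V = 3.91 µV.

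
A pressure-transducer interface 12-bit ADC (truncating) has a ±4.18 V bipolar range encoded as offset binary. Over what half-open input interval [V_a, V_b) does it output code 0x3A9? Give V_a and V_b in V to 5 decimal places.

[-2.26757 V, -2.26553 V)

LSB = 8.36/2^12 = 2.041 mV.
Code 0x3A9 = 937 decimal.
V_a = V_low + 937·LSB = -2.26757 V; V_b = V_low + 938·LSB = -2.26553 V.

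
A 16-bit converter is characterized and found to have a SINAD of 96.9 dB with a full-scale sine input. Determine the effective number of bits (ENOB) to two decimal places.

ENOB = (SINAD − 1.76) / 6.02 = (96.9 − 1.76)/6.02 = 15.804.

15.80 bits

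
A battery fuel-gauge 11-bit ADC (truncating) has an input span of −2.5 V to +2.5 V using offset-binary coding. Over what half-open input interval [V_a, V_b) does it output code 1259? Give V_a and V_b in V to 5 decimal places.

LSB = 5/2^11 = 2.441 mV.
V_a = V_low + 1259·LSB = 0.57373 V; V_b = V_low + 1260·LSB = 0.576172 V.

[0.57373 V, 0.57617 V)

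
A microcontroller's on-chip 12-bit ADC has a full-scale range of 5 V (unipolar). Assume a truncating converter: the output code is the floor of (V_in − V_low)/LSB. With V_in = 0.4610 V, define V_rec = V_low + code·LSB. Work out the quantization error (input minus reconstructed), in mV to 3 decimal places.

LSB = 5/2^12 = 1.221 mV.
Scaled input = 377.6512 LSBs, so code = 377.
V_rec = 0 + 377·0.0012207 = 0.46020508 V.
Difference: 0.000794922 V → 0.795 mV.

0.795 mV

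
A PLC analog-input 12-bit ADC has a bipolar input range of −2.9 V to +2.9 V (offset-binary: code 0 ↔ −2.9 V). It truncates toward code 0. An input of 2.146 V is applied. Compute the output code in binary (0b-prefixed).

code 0b110111101011 (decimal 3563)

Full-scale span = 5.8 V; LSB = 5.8/2^12 = 1.416 mV.
(V_in − V_low)/LSB = (2.146 − (−2.9)) / 0.00141602 = 3563.520.
Floor → code 3563.
In binary (0b-prefixed): 0b110111101011.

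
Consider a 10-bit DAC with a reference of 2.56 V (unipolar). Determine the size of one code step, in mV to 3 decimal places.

Full-scale span = 2.56 V.
LSB = 2.56 / 2^10 = 2.56 / 1024 = 0.0025 V = 2.500 mV.

2.500 mV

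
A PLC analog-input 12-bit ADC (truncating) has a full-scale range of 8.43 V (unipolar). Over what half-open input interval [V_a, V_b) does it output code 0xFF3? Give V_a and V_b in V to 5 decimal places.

[8.40324 V, 8.40530 V)

LSB = 8.43/2^12 = 2.058 mV.
Code 0xFF3 = 4083 decimal.
V_a = V_low + 4083·LSB = 8.40324 V; V_b = V_low + 4084·LSB = 8.4053 V.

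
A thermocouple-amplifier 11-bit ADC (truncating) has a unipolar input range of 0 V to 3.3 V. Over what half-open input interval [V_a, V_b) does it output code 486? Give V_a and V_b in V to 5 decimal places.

LSB = 3.3/2^11 = 1.611 mV.
V_a = V_low + 486·LSB = 0.783105 V; V_b = V_low + 487·LSB = 0.784717 V.

[0.78311 V, 0.78472 V)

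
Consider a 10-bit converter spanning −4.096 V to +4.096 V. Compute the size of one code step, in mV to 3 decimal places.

Full-scale span = 8.192 V.
LSB = 8.192 / 2^10 = 8.192 / 1024 = 0.008 V = 8.000 mV.

8.000 mV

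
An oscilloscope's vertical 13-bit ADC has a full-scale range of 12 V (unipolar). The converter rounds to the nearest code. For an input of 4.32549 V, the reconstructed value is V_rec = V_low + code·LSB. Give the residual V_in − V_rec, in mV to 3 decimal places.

LSB = 12/2^13 = 1.465 mV.
Scaled input = 2952.8678 LSBs, so code = 2953.
Code 2953 maps back to 0 + 2953×0.00146484 V = 4.3256836 V.
Difference: -0.000193594 V → -0.194 mV.

-0.194 mV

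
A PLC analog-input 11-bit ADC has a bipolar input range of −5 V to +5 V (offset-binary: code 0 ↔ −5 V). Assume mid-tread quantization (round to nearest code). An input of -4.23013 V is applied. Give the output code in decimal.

code 158

With 2048 levels over 10 V, one step is 4.883 mV.
Input sits at 157.669 steps above V_low.
Round → code 158.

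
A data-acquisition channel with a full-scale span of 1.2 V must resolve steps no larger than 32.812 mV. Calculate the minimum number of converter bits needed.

Number of steps required ≥ 1.2 V / 32.812 mV = 36.57.
Need 2^N ≥ 36.57; 2^5 = 32, 2^6 = 64.
Minimum N = 6.

6 bits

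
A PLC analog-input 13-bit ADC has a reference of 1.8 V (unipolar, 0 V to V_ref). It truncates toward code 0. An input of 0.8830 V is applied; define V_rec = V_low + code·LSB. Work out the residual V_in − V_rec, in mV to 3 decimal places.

0.139 mV

One LSB is 1.8 V / 8192 = 219.73 µV.
(V_in − V_low)/LSB = (0.8830 − 0)/0.000219727 = 4018.6311 → code 4018 (floor).
Reconstructed: 0.88286133 V.
Error = 0.8830 − 0.88286133 = 0.000138672 V = 0.139 mV.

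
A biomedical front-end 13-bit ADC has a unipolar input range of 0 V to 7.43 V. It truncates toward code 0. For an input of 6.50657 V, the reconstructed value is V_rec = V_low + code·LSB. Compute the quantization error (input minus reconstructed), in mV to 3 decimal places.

LSB = 7.43/2^13 = 0.907 mV.
(V_in − V_low)/LSB = (6.50657 − 0)/0.000906982 = 7173.8656 → code 7173 (floor).
V_rec = 0 + 7173·0.000906982 = 6.5057849 V.
Difference: 0.000785088 V → 0.785 mV.

0.785 mV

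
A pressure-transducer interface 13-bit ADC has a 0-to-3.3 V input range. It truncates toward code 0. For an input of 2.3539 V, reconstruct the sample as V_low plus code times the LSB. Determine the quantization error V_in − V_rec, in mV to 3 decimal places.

0.152 mV

Step size: 3.3 V ÷ 2^13 = 402.83 µV.
(V_in − V_low)/LSB = (2.3539 − 0)/0.000402832 = 5843.3784 → code 5843 (floor).
V_rec = 0 + 5843·0.000402832 = 2.3537476 V.
Difference: 0.000152441 V → 0.152 mV.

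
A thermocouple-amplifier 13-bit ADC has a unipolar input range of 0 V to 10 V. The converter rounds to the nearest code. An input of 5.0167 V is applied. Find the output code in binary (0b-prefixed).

Full-scale span = 10 V; LSB = 10/2^13 = 1.221 mV.
(V_in − V_low)/LSB = (5.0167 − 0) / 0.0012207 = 4109.681.
round(4109.681) = 4110.
In binary (0b-prefixed): 0b1000000001110.

code 0b1000000001110 (decimal 4110)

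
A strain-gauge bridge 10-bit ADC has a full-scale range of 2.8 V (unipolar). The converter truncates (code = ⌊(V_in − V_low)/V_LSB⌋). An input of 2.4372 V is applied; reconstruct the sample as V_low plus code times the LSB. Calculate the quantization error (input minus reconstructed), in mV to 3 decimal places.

Step size: 2.8 V ÷ 2^10 = 2.734 mV.
(V_in − V_low)/LSB = (2.4372 − 0)/0.00273437 = 891.3189 → code 891 (floor).
V_rec = 0 + 891·0.00273437 = 2.4363281 V.
Difference: 0.000871875 V → 0.872 mV.

0.872 mV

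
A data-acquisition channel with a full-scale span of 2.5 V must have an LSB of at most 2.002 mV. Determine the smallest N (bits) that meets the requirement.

Number of steps required ≥ 2.5 V / 2.002 mV = 1248.75.
Need 2^N ≥ 1248.75; 2^10 = 1024, 2^11 = 2048.
Minimum N = 11.

11 bits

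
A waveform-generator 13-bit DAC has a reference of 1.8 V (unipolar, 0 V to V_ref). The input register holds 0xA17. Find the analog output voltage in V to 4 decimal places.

0.5676 V

LSB = 1.8 V / 2^13 = 219.73 µV.
Code 0xA17 = 2583 decimal.
V_out = 0 + 2583 × 0.000219727 V = 0.567554 V.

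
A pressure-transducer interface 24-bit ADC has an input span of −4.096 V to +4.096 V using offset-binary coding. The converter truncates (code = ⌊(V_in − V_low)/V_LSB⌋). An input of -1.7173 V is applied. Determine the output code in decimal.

With 16777216 levels over 8.192 V, one step is 0.49 µV.
(V_in − V_low)/LSB = (-1.7173 − (−4.096)) / 4.88281e-07 = 4871577.600.
⌊·⌋(4871577.600) = 4871577.

code 4871577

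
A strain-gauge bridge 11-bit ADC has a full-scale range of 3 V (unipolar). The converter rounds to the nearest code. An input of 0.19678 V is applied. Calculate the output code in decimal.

With 2048 levels over 3 V, one step is 1.465 mV.
Input sits at 134.335 steps above V_low.
So the output code is 134.

code 134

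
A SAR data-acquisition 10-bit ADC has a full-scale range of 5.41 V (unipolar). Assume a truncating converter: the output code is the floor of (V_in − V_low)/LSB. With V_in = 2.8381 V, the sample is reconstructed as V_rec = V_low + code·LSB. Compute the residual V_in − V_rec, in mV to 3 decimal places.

One LSB is 5.41 V / 1024 = 5.283 mV.
Scaled input = 537.1930 LSBs, so code = 537.
Reconstructed: 2.8370801 V.
Error = 2.8381 − 2.8370801 = 0.00101992 V = 1.020 mV.

1.020 mV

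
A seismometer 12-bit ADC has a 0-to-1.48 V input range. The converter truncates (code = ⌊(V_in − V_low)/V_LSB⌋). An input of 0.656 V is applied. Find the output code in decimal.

Full-scale span = 1.48 V; LSB = 1.48/2^12 = 361.33 µV.
(0.656 − 0) / 0.000361328 = 1815.524 LSBs.
⌊·⌋(1815.524) = 1815.

code 1815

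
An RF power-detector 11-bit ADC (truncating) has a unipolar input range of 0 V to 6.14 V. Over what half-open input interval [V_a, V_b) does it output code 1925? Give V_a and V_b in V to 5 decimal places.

LSB = 6.14/2^11 = 2.998 mV.
V_a = V_low + 1925·LSB = 5.77124 V; V_b = V_low + 1926·LSB = 5.77424 V.

[5.77124 V, 5.77424 V)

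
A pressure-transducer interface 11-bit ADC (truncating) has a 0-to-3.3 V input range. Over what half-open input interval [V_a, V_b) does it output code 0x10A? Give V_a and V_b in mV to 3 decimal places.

LSB = 3.3/2^11 = 1.611 mV.
Code 0x10A = 266 decimal.
V_a = V_low + 266·LSB = 0.428613 V; V_b = V_low + 267·LSB = 0.430225 V.

[428.613 mV, 430.225 mV)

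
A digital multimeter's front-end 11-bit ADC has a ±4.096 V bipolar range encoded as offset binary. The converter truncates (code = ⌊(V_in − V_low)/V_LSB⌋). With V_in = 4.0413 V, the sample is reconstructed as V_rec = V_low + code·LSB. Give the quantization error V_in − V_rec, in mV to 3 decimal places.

Step size: 8.192 V ÷ 2^11 = 4.000 mV.
(V_in − V_low)/LSB = (4.0413 − (−4.096))/0.004 = 2034.3250 → code 2034 (floor).
Reconstructed: 4.04 V.
Difference: 0.0013 V → 1.300 mV.

1.300 mV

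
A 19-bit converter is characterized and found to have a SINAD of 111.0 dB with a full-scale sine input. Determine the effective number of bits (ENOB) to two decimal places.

18.15 bits

ENOB = (SINAD − 1.76) / 6.02 = (111.0 − 1.76)/6.02 = 18.146.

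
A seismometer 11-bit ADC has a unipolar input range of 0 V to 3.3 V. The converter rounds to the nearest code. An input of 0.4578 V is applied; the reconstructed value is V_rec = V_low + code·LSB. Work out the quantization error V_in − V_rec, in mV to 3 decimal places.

0.183 mV

Step size: 3.3 V ÷ 2^11 = 1.611 mV.
(0.4578 − 0)/0.00161133 = 284.1135; round gives code 284.
V_rec = 0 + 284·0.00161133 = 0.45761719 V.
Difference: 0.000182813 V → 0.183 mV.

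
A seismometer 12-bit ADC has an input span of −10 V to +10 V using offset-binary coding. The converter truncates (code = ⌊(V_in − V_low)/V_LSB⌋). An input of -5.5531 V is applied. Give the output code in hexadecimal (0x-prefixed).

LSB = 20 V / 4096 = 4.883 mV.
(V_in − V_low)/LSB = (-5.5531 − (−10)) / 0.00488281 = 910.725.
So the output code is 910.
In hexadecimal (0x-prefixed): 0x38E.

code 0x38E (decimal 910)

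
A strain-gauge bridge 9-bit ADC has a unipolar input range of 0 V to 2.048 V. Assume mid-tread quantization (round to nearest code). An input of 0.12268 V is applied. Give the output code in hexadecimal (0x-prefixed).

LSB = 2.048 V / 512 = 4.000 mV.
Input sits at 30.670 steps above V_low.
Round → code 31.
In hexadecimal (0x-prefixed): 0x1F.

code 0x1F (decimal 31)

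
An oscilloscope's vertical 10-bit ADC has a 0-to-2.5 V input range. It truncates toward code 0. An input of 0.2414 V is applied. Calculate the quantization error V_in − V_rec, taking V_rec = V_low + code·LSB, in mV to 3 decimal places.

One LSB is 2.5 V / 1024 = 2.441 mV.
(V_in − V_low)/LSB = (0.2414 − 0)/0.00244141 = 98.8774 → code 98 (floor).
Code 98 maps back to 0 + 98×0.00244141 V = 0.23925781 V.
V_in − V_rec = 0.00214219 V = 2.142 mV.

2.142 mV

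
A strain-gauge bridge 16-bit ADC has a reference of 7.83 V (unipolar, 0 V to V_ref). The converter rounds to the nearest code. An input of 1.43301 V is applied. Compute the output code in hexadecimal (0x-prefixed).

LSB = 7.83 V / 65536 = 119.48 µV.
Input sits at 11994.092 steps above V_low.
round(11994.092) = 11994.
In hexadecimal (0x-prefixed): 0x2EDA.

code 0x2EDA (decimal 11994)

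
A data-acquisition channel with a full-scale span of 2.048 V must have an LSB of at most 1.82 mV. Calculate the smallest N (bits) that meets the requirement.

11 bits

Number of steps required ≥ 2.048 V / 1.82 mV = 1125.27.
Need 2^N ≥ 1125.27; 2^10 = 1024, 2^11 = 2048.
Minimum N = 11.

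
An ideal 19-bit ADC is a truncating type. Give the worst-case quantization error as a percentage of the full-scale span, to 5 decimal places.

0.00019 %

Truncating → worst-case error = 1 LSB = V_FS/2^19, so 100/524288 = 0.000190735 % of full scale.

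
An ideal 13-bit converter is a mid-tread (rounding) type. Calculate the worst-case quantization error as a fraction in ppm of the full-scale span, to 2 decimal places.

Rounding → worst-case error = ½ LSB = V_FS/2^14, so 1e+06/16384 = 61.0352 ppm of full scale.

61.04 ppm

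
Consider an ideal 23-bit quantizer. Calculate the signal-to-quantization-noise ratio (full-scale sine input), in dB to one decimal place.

SNR ≈ 6.02·N + 1.76 dB = 6.02·23 + 1.76 = 140.22 dB.

140.2 dB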